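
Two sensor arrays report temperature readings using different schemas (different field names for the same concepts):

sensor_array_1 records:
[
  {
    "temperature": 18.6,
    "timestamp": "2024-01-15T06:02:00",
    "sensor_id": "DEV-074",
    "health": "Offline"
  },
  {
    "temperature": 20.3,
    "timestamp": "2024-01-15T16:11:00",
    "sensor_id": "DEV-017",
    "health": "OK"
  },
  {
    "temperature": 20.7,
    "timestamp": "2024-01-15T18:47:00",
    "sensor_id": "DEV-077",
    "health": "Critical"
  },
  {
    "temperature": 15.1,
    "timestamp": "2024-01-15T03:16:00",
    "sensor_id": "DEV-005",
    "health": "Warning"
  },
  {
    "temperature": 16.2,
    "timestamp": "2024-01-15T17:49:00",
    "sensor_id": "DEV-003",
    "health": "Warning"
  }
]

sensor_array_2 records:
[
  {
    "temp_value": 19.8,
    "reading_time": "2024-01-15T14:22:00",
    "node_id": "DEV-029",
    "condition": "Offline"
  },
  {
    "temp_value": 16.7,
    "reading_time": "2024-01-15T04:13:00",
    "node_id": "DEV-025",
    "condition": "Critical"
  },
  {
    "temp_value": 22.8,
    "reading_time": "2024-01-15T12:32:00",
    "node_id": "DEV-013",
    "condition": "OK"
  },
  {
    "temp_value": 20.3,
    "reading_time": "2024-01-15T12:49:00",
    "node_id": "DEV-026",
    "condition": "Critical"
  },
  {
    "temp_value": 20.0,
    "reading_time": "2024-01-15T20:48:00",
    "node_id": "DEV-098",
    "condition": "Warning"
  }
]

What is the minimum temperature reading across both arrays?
15.1

Schema mapping: "temperature" (sensor_array_1) = "temp_value" (sensor_array_2) = temperature reading

Minimum in sensor_array_1: 15.1
Minimum in sensor_array_2: 16.7

Overall minimum: min(15.1, 16.7) = 15.1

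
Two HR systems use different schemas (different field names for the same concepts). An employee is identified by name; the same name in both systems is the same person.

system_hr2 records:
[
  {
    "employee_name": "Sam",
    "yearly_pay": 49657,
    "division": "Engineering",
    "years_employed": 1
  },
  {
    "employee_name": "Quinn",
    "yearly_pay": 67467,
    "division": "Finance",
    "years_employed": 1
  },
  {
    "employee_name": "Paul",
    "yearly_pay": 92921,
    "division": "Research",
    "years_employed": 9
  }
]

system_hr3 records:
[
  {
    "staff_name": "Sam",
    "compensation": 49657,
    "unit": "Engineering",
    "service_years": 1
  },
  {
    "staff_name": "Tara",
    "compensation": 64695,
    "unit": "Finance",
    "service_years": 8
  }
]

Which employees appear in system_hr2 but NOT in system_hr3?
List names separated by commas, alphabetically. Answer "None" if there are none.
Paul, Quinn

Schema mapping: "employee_name" (system_hr2) = "staff_name" (system_hr3) = employee name

Names in system_hr2: ['Paul', 'Quinn', 'Sam']
Names in system_hr3: ['Sam', 'Tara']

In system_hr2 but not system_hr3: ['Paul', 'Quinn']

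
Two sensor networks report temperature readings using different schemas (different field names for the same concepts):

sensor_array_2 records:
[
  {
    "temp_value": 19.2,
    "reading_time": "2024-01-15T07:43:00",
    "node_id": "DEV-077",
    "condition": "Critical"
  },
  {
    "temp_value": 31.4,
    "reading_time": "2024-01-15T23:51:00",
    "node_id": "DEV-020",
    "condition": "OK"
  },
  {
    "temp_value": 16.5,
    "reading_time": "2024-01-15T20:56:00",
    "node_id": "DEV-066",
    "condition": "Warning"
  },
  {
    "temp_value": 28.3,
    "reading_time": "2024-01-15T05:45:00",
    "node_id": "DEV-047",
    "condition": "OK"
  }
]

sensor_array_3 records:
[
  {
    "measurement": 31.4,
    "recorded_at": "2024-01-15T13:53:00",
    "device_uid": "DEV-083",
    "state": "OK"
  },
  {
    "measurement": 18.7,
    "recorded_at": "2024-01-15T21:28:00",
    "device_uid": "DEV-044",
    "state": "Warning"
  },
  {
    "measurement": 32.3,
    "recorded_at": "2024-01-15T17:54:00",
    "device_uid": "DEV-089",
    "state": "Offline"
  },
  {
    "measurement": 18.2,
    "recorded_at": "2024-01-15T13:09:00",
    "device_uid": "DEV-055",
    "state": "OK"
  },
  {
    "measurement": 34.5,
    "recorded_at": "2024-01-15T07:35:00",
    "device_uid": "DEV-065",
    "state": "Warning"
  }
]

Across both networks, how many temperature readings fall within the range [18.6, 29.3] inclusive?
3

Schema mapping: "temp_value" (sensor_array_2) = "measurement" (sensor_array_3) = temperature

Readings in [18.6, 29.3] from sensor_array_2: 2
Readings in [18.6, 29.3] from sensor_array_3: 1

Total count: 2 + 1 = 3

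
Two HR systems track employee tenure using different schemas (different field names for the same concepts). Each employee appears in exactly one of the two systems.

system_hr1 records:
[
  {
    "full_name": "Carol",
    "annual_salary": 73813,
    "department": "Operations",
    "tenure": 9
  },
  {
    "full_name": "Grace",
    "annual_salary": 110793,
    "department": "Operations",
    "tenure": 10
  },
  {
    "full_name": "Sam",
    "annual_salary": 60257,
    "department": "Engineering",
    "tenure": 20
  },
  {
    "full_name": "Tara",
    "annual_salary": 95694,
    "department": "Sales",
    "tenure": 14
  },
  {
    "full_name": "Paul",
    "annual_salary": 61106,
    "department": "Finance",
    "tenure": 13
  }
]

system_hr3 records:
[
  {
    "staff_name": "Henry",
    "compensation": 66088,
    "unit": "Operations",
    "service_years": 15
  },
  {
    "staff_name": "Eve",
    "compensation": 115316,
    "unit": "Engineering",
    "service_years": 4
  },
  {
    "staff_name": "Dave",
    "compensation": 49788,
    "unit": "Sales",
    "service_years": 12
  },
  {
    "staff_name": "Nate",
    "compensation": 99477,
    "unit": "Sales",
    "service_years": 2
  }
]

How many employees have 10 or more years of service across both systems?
6

Reconcile schemas: "tenure" (system_hr1) = "service_years" (system_hr3) = years of service

From system_hr1: 4 employees with >= 10 years
From system_hr3: 2 employees with >= 10 years

Total: 4 + 2 = 6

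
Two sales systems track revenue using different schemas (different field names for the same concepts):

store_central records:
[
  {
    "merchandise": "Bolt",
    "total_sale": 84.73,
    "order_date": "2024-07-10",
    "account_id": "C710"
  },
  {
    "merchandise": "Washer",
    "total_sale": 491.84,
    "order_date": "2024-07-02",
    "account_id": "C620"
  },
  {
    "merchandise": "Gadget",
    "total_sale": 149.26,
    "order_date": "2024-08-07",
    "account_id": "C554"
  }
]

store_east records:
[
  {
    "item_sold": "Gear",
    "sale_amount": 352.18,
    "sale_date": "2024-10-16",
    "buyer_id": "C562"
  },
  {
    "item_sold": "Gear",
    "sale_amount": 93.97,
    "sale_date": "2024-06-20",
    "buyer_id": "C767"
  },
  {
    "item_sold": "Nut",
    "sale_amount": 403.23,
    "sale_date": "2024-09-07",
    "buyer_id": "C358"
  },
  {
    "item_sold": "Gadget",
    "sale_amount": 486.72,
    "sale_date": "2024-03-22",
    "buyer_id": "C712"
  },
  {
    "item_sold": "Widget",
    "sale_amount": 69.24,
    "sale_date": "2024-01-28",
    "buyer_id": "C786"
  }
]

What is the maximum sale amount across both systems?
491.84

Reconcile: "total_sale" (store_central) = "sale_amount" (store_east) = sale amount

Maximum in store_central: 491.84
Maximum in store_east: 486.72

Overall maximum: max(491.84, 486.72) = 491.84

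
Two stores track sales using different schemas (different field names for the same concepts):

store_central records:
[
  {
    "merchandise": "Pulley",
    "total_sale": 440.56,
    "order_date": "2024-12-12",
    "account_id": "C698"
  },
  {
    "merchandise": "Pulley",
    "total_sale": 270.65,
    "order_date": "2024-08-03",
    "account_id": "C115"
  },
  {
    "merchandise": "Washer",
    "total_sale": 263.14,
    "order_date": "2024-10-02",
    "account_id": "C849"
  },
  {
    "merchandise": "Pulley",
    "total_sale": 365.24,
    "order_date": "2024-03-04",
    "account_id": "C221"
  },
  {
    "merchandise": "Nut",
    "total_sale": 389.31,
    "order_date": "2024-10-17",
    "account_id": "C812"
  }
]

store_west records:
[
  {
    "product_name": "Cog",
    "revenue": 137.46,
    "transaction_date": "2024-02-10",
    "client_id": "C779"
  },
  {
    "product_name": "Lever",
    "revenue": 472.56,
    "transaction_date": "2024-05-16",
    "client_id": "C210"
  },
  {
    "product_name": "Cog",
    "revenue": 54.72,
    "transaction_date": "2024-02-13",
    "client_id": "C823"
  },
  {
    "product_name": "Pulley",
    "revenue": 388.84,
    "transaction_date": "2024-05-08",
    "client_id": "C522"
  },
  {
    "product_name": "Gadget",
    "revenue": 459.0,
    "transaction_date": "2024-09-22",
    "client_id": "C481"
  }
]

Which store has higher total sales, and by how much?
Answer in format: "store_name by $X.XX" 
store_central by $216.32

Schema mapping: "total_sale" (store_central) = "revenue" (store_west) = sale amount

Total for store_central: 1728.90
Total for store_west: 1512.58

Difference: |1728.90 - 1512.58| = 216.32
store_central has higher sales by $216.32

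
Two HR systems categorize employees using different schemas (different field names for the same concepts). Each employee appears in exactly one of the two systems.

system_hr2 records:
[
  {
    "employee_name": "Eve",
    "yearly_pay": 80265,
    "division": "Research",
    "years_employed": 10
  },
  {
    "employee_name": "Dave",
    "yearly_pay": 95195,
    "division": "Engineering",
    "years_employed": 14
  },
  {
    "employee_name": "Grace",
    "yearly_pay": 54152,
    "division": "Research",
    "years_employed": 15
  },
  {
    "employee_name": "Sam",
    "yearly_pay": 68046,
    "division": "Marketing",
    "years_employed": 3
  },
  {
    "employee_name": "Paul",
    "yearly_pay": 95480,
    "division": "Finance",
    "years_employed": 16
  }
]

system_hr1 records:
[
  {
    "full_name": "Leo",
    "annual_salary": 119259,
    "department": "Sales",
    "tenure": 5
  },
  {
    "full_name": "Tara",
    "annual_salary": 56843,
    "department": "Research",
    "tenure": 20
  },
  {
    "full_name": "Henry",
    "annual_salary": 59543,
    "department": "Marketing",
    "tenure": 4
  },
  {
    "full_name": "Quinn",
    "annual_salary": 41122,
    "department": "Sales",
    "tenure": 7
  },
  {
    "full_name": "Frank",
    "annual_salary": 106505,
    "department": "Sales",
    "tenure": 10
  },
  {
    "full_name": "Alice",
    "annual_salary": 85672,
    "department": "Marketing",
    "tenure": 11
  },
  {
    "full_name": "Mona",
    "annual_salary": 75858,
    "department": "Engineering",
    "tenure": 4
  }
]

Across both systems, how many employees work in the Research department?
3

Schema mapping: "division" (system_hr2) = "department" (system_hr1) = department

Research employees in system_hr2: 2
Research employees in system_hr1: 1

Total in Research: 2 + 1 = 3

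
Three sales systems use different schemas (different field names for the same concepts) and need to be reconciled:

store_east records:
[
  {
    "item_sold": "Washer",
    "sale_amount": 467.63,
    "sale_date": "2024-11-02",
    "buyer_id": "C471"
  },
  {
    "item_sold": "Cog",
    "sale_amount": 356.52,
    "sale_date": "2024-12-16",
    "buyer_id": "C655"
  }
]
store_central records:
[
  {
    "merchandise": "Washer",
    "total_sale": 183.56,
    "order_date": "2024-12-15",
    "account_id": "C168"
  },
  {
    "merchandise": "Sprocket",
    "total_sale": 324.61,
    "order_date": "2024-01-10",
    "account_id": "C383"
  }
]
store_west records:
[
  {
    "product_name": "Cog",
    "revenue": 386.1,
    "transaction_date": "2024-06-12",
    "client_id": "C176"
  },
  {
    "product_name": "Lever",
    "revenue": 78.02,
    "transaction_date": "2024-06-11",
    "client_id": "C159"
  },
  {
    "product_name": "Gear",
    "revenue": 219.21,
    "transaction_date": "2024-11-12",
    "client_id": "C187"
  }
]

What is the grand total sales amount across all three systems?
2015.65

Schema reconciliation - all amount fields map to sale amount:

store_east (sale_amount): 824.15
store_central (total_sale): 508.17
store_west (revenue): 683.33

Grand total: 2015.65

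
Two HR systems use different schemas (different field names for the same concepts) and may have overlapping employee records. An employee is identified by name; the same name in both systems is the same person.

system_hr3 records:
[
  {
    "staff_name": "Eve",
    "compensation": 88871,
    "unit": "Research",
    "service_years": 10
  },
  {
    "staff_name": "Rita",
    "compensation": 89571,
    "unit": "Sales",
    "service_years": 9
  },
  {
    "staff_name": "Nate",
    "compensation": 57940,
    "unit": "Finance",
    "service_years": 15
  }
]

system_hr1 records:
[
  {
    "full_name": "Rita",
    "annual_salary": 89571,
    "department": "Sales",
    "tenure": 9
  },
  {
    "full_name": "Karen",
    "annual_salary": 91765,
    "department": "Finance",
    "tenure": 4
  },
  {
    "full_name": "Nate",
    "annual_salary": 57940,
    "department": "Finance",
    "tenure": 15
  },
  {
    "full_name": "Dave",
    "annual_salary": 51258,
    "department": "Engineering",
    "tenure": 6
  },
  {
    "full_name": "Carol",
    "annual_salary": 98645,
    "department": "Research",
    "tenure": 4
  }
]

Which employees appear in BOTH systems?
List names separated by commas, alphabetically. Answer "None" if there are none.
Nate, Rita

Schema mapping: "staff_name" (system_hr3) = "full_name" (system_hr1) = employee name

Names in system_hr3: ['Eve', 'Nate', 'Rita']
Names in system_hr1: ['Carol', 'Dave', 'Karen', 'Nate', 'Rita']

Intersection: ['Nate', 'Rita']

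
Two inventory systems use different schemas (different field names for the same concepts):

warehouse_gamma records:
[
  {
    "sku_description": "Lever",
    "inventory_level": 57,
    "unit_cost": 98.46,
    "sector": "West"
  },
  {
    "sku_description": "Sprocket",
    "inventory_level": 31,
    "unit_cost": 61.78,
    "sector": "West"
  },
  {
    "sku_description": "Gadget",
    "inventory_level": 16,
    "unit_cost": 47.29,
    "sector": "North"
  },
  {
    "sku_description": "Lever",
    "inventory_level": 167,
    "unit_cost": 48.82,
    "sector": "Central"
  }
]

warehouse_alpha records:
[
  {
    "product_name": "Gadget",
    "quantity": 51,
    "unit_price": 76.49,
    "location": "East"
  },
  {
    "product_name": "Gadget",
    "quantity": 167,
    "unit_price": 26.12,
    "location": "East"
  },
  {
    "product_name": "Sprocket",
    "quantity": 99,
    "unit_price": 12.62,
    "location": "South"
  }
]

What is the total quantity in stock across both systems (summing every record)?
588

To reconcile these schemas, identify the field holding the quantity in stock in each system:
1. In warehouse_gamma it is "inventory_level"
2. In warehouse_alpha it is "quantity"

From warehouse_gamma: 57 + 31 + 16 + 167 = 271
From warehouse_alpha: 51 + 167 + 99 = 317

Total: 271 + 317 = 588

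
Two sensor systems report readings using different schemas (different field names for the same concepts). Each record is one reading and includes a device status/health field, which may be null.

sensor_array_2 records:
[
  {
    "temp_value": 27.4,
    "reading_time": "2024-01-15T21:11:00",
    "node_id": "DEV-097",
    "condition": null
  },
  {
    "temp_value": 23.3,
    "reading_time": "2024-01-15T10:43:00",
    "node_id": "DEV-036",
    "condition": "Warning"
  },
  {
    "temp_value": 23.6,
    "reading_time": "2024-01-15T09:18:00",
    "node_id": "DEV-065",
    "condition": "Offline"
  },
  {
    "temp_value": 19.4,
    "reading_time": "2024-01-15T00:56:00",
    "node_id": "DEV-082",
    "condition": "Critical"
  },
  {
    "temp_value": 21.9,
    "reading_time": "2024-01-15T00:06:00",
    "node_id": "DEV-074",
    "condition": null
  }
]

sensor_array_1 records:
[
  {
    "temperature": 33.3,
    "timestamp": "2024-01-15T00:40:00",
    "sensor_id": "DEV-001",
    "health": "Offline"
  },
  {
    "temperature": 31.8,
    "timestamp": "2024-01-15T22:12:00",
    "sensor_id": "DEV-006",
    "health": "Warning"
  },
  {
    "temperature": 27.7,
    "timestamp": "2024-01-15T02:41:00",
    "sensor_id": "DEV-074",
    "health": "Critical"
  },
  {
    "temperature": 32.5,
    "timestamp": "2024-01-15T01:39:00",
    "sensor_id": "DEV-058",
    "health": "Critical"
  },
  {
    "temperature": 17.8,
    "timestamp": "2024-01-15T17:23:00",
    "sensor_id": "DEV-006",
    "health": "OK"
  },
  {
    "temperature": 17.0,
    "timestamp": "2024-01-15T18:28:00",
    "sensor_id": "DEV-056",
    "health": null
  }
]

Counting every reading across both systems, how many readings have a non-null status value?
8

Schema mapping: "condition" (sensor_array_2) = "health" (sensor_array_1) = status

Non-null in sensor_array_2: 3
Non-null in sensor_array_1: 5

Total non-null: 3 + 5 = 8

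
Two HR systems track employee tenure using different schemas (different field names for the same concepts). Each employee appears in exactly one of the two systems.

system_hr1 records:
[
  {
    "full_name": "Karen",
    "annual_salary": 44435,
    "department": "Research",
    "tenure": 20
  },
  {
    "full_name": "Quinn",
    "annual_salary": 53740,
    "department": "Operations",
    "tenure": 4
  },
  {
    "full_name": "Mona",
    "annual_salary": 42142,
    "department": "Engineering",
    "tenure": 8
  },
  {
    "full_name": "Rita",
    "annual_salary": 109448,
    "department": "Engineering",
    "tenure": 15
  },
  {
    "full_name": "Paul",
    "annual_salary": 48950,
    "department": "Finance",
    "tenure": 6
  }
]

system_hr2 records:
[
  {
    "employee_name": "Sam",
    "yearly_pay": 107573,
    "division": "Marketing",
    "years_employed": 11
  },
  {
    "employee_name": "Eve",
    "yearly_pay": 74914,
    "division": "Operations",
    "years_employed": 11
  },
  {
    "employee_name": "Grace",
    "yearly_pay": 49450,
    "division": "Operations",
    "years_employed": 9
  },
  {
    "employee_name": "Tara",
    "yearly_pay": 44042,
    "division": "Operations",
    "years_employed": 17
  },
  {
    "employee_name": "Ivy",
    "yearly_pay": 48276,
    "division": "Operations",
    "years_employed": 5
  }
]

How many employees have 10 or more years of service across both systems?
5

Reconcile schemas: "tenure" (system_hr1) = "years_employed" (system_hr2) = years of service

From system_hr1: 2 employees with >= 10 years
From system_hr2: 3 employees with >= 10 years

Total: 2 + 3 = 5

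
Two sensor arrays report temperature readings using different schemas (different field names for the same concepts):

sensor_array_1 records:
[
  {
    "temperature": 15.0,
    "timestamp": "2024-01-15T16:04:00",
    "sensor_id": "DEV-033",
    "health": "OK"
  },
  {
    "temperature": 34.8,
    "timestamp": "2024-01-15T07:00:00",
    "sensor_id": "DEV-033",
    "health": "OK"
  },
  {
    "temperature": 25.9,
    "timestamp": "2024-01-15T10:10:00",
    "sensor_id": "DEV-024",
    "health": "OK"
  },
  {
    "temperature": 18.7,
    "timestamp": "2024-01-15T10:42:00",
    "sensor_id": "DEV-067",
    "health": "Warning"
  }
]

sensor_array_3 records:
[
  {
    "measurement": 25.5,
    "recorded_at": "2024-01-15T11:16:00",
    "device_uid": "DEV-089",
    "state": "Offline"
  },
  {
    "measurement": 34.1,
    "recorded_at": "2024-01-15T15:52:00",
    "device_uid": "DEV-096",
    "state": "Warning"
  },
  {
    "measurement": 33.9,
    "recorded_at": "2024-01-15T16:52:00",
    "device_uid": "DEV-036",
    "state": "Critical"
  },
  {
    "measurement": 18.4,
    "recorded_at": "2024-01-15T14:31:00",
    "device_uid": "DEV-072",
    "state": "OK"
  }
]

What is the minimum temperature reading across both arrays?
15.0

Schema mapping: "temperature" (sensor_array_1) = "measurement" (sensor_array_3) = temperature reading

Minimum in sensor_array_1: 15.0
Minimum in sensor_array_3: 18.4

Overall minimum: min(15.0, 18.4) = 15.0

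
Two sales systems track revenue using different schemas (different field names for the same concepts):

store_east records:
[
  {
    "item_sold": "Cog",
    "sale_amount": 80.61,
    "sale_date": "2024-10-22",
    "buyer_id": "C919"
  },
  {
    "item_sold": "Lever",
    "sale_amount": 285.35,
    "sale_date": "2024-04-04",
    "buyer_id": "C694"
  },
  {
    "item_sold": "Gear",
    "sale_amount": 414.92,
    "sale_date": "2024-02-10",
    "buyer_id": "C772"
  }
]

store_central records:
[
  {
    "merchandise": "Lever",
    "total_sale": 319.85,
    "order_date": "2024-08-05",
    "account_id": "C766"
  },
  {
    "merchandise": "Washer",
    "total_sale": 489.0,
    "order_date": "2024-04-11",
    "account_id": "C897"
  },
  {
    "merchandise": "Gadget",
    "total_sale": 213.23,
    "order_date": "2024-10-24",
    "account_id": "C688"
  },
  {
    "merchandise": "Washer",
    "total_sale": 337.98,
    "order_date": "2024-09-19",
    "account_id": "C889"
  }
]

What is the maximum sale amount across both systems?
489.0

Reconcile: "sale_amount" (store_east) = "total_sale" (store_central) = sale amount

Maximum in store_east: 414.92
Maximum in store_central: 489.0

Overall maximum: max(414.92, 489.0) = 489.0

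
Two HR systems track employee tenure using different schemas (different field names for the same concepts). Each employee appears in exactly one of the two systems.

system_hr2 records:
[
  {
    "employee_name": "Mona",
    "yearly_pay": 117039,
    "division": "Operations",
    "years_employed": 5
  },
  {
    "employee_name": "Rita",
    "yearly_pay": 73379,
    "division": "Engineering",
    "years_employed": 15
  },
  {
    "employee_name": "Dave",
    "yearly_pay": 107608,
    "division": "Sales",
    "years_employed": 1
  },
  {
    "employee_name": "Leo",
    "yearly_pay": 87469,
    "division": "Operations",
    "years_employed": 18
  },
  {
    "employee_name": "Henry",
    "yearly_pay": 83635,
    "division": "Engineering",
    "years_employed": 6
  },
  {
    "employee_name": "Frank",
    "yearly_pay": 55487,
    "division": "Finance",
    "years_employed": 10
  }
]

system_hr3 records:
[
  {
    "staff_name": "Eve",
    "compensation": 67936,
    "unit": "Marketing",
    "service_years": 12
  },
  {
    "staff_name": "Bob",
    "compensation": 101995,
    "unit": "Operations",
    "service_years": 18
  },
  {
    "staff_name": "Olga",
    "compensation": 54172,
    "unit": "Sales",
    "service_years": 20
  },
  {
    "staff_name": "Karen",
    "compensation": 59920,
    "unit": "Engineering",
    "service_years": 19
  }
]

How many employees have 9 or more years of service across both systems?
7

Reconcile schemas: "years_employed" (system_hr2) = "service_years" (system_hr3) = years of service

From system_hr2: 3 employees with >= 9 years
From system_hr3: 4 employees with >= 9 years

Total: 3 + 4 = 7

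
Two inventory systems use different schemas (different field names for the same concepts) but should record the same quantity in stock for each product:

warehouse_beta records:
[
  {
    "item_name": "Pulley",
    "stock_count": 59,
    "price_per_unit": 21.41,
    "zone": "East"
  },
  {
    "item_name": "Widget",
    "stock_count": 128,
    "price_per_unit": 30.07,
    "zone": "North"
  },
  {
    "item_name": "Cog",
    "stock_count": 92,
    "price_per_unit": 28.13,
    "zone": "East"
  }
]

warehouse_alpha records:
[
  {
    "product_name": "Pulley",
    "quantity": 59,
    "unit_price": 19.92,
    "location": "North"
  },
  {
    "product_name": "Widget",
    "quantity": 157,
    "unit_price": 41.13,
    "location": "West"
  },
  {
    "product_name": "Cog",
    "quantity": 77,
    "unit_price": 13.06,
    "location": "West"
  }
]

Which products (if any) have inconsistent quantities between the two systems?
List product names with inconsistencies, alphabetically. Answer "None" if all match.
Cog, Widget

Schema mappings:
- "item_name" (warehouse_beta) = "product_name" (warehouse_alpha) = product name
- "stock_count" (warehouse_beta) = "quantity" (warehouse_alpha) = quantity

Comparison:
  Pulley: 59 vs 59 - MATCH
  Widget: 128 vs 157 - MISMATCH
  Cog: 92 vs 77 - MISMATCH

Products with inconsistencies: Cog, Widget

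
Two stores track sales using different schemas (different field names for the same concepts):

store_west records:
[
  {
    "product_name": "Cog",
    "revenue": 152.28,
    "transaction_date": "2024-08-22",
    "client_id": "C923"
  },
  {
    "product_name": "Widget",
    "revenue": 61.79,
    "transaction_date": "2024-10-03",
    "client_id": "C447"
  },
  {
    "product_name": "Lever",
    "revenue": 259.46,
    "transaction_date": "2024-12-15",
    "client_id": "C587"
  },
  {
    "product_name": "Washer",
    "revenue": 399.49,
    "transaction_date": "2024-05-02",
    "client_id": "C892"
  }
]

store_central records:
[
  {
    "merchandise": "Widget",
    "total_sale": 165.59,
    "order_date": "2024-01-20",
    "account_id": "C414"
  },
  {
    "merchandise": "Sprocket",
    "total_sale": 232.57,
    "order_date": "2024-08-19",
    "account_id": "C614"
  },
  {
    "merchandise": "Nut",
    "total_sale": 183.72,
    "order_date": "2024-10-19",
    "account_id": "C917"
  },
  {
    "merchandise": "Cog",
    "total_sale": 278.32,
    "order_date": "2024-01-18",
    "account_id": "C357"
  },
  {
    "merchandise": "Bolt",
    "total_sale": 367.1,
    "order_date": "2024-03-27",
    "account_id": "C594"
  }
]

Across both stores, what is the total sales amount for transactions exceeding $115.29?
2038.53

Schema mapping: "revenue" (store_west) = "total_sale" (store_central) = sale amount

Sum of sales > $115.29 in store_west: 811.23
Sum of sales > $115.29 in store_central: 1227.3

Total: 811.23 + 1227.3 = 2038.53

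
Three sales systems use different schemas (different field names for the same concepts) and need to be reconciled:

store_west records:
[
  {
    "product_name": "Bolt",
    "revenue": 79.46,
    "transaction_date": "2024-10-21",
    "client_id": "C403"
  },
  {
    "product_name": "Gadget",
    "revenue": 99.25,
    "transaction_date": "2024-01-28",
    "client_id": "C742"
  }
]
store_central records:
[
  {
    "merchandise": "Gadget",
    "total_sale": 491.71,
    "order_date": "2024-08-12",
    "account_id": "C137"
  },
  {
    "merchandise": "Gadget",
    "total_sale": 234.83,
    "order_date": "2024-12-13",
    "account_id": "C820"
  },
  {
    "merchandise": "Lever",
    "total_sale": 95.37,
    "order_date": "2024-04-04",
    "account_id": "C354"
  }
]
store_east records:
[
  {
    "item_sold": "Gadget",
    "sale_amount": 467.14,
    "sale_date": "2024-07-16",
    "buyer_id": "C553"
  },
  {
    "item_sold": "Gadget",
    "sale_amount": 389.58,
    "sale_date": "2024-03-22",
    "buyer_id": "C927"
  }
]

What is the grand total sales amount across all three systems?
1857.34

Schema reconciliation - all amount fields map to sale amount:

store_west (revenue): 178.71
store_central (total_sale): 821.91
store_east (sale_amount): 856.72

Grand total: 1857.34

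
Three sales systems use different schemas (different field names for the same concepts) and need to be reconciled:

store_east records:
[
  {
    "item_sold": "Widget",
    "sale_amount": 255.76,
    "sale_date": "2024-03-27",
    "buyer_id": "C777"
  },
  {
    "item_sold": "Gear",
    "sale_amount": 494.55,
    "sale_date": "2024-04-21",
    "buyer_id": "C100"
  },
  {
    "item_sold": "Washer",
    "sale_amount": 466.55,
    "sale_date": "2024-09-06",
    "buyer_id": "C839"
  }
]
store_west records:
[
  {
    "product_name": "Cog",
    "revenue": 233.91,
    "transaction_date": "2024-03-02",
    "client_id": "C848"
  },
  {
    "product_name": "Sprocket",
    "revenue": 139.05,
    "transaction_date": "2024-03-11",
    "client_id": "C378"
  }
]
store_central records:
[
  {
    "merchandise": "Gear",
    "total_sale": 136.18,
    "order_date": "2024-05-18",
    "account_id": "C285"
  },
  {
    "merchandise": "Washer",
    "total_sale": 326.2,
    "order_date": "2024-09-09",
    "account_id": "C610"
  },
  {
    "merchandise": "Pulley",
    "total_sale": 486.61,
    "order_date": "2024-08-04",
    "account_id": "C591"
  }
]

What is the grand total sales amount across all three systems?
2538.81

Schema reconciliation - all amount fields map to sale amount:

store_east (sale_amount): 1216.86
store_west (revenue): 372.96
store_central (total_sale): 948.99

Grand total: 2538.81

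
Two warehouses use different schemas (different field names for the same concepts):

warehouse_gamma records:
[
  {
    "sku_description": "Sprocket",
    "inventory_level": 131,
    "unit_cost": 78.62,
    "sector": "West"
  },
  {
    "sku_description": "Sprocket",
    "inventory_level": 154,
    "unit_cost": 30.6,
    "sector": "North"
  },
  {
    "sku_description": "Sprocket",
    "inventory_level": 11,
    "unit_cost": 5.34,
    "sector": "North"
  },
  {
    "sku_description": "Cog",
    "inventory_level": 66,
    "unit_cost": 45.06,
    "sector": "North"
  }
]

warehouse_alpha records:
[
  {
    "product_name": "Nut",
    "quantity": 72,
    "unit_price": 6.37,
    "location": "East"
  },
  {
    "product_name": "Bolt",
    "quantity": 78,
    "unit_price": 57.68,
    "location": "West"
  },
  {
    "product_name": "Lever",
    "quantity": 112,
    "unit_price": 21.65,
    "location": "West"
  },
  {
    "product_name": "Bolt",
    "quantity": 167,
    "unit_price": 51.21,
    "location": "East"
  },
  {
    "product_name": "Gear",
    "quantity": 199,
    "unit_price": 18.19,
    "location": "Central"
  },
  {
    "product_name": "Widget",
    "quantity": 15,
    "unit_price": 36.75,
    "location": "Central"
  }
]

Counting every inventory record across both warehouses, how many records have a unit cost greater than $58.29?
1

Schema mapping: "unit_cost" (warehouse_gamma) = "unit_price" (warehouse_alpha) = unit cost

Records > $58.29 in warehouse_gamma: 1
Records > $58.29 in warehouse_alpha: 0

Total count: 1 + 0 = 1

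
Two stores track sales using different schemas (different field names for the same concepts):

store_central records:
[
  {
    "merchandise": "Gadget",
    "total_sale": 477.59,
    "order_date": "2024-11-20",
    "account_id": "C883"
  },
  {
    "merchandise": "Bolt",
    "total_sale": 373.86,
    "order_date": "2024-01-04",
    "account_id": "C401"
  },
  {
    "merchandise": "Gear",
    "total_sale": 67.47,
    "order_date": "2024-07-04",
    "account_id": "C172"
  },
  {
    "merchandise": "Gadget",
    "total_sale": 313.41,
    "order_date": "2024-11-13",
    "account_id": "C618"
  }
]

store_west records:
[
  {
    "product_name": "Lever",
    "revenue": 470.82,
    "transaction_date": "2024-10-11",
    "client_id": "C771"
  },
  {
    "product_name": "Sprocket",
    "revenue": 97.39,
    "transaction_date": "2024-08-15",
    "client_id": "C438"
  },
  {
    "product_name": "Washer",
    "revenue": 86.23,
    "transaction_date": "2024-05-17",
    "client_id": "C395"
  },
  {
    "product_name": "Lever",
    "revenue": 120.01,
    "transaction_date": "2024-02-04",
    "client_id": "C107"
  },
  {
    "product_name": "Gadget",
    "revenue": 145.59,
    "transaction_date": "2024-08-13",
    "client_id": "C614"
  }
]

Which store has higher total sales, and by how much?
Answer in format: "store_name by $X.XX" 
store_central by $312.29

Schema mapping: "total_sale" (store_central) = "revenue" (store_west) = sale amount

Total for store_central: 1232.33
Total for store_west: 920.04

Difference: |1232.33 - 920.04| = 312.29
store_central has higher sales by $312.29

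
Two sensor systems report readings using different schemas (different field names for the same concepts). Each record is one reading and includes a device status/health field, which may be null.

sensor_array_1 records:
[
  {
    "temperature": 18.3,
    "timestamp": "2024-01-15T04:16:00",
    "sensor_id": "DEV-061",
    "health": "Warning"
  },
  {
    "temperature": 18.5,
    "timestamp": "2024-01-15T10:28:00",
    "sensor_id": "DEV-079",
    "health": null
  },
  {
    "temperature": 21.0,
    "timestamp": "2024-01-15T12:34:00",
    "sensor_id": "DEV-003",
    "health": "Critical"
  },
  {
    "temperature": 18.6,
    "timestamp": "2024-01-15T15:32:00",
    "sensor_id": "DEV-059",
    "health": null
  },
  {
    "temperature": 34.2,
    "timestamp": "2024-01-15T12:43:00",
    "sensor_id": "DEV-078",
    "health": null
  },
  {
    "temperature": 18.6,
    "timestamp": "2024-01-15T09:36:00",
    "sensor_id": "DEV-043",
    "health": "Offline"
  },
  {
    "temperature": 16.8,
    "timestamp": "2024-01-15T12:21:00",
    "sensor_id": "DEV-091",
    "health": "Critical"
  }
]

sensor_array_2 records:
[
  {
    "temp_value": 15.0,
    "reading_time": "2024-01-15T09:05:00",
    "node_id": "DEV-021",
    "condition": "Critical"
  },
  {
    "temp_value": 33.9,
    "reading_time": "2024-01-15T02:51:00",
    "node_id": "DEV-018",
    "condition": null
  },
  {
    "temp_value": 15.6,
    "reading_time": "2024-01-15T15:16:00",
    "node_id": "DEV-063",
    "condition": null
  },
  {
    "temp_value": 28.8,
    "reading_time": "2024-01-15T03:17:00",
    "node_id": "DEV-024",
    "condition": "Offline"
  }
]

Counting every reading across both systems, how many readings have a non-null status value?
6

Schema mapping: "health" (sensor_array_1) = "condition" (sensor_array_2) = status

Non-null in sensor_array_1: 4
Non-null in sensor_array_2: 2

Total non-null: 4 + 2 = 6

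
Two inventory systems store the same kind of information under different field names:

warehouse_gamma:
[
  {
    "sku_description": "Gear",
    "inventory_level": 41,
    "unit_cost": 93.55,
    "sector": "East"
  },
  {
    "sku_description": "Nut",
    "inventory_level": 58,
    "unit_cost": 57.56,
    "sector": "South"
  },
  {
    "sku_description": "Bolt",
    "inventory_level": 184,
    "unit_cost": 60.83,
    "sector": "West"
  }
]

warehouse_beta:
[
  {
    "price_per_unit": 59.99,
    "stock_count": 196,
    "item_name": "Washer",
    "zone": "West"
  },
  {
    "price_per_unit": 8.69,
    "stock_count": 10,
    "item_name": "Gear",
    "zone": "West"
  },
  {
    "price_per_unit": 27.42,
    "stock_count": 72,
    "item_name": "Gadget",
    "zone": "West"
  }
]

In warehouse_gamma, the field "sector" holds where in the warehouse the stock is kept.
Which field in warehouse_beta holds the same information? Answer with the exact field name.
zone

In warehouse_gamma, "sector" holds where in the warehouse the stock is kept.
The fields in warehouse_beta are: "price_per_unit", "stock_count", "item_name", "zone".
"zone" is the match: the name refers to the same concept and its values are area labels (e.g. 'West').
The other fields ("price_per_unit", "stock_count", "item_name") hold different kinds of data.

So "sector" in warehouse_gamma corresponds to "zone" in warehouse_beta.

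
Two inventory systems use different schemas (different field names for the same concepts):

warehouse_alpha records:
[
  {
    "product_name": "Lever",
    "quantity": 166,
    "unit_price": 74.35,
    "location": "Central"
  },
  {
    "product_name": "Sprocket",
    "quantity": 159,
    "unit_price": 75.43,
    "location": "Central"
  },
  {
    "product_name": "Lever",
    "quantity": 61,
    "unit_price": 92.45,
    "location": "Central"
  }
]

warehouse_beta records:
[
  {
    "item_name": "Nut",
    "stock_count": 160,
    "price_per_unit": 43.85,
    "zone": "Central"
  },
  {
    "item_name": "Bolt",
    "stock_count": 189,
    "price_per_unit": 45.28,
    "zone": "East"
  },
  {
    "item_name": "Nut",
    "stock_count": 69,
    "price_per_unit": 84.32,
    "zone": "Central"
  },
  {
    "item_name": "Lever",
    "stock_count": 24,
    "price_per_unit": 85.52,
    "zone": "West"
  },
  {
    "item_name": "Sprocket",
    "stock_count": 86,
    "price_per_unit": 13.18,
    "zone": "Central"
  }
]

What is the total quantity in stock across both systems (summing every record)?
914

To reconcile these schemas, identify the field holding the quantity in stock in each system:
1. In warehouse_alpha it is "quantity"
2. In warehouse_beta it is "stock_count"

From warehouse_alpha: 166 + 159 + 61 = 386
From warehouse_beta: 160 + 189 + 69 + 24 + 86 = 528

Total: 386 + 528 = 914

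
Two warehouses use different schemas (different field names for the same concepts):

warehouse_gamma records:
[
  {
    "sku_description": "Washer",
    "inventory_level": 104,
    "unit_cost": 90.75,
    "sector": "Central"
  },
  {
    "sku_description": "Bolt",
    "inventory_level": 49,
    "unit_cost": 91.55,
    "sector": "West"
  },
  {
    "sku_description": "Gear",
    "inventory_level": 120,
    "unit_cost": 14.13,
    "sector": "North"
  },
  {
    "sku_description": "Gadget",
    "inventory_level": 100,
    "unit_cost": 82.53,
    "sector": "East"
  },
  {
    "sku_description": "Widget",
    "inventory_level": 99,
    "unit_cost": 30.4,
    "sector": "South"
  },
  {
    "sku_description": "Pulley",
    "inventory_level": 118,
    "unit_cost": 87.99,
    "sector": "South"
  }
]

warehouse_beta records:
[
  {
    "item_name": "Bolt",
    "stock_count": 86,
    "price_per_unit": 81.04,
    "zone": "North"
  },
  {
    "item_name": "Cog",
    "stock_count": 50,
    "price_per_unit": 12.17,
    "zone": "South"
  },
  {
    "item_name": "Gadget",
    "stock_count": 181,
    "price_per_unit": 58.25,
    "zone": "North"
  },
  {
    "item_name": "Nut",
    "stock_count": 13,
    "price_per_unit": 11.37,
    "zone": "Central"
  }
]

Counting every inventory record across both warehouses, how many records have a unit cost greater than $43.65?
6

Schema mapping: "unit_cost" (warehouse_gamma) = "price_per_unit" (warehouse_beta) = unit cost

Records > $43.65 in warehouse_gamma: 4
Records > $43.65 in warehouse_beta: 2

Total count: 4 + 2 = 6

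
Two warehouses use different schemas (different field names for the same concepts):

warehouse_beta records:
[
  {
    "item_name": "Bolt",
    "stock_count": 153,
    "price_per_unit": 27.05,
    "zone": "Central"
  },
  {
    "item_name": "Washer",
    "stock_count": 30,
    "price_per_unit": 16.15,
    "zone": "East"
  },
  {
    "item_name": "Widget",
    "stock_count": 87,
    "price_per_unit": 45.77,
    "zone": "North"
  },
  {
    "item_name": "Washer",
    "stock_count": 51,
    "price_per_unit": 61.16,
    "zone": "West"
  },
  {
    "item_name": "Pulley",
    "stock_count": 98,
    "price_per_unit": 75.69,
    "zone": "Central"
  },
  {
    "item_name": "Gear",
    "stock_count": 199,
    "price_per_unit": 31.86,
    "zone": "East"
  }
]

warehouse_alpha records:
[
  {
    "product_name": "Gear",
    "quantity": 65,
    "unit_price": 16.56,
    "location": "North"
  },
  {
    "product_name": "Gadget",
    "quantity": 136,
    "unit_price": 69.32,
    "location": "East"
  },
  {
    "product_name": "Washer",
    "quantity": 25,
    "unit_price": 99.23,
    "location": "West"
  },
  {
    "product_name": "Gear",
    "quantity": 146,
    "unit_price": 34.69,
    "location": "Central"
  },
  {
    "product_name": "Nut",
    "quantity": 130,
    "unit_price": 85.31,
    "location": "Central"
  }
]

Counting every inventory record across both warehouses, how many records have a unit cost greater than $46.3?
5

Schema mapping: "price_per_unit" (warehouse_beta) = "unit_price" (warehouse_alpha) = unit cost

Records > $46.3 in warehouse_beta: 2
Records > $46.3 in warehouse_alpha: 3

Total count: 2 + 3 = 5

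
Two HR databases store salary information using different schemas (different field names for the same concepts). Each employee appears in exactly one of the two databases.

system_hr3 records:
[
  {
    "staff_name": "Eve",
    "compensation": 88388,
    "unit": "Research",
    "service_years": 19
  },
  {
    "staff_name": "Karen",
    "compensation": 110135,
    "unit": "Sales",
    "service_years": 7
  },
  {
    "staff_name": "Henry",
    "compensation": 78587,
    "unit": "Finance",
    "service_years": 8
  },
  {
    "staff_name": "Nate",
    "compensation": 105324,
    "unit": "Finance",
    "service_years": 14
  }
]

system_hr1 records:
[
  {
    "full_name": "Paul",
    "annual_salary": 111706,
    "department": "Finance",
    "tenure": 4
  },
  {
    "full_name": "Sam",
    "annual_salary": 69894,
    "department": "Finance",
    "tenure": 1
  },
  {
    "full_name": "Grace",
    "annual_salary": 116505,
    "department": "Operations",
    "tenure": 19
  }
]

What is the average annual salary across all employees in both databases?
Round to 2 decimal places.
97219.86

Schema mapping: "compensation" (system_hr3) = "annual_salary" (system_hr1) = annual salary

All salaries: [88388, 110135, 78587, 105324, 111706, 69894, 116505]
Sum: 680539
Count: 7
Average: 680539 / 7 = 97219.86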